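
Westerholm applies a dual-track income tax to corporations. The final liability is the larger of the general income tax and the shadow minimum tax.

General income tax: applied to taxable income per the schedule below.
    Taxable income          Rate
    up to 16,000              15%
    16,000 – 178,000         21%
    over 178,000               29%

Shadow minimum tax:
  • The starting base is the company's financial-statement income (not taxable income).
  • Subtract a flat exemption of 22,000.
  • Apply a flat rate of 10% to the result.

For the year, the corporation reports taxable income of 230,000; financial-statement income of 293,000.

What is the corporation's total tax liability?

51,500

General income tax:
  16,000 × 15% = 2,400
  162,000 × 21% = 34,020
  52,000 × 29% = 15,080
  → 51,500

Shadow minimum tax:
  Base (financial-statement income): 293,000
  Less exemption 22,000 → base 271,000
  271,000 × 10% = 27,100

51,500 > 27,100, so the general income tax governs.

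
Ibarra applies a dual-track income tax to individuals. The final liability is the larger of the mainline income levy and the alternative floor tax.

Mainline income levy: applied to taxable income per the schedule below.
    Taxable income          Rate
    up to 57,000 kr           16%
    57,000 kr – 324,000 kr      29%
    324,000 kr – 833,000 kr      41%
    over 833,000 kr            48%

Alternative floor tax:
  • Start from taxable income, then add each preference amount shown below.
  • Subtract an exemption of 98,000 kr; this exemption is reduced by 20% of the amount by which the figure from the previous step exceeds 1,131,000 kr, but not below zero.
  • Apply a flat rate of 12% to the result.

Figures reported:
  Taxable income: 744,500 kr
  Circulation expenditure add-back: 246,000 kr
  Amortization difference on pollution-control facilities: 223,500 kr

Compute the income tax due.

Alternative floor tax:
  Adjusted income: 744,500 kr + 246,000 kr + 223,500 kr = 1,214,000 kr
  Exemption: 98,000 kr − 20% × (1,214,000 kr − 1,131,000 kr) = 98,000 kr − 16,600 kr = 81,400 kr
  Base: 1,214,000 kr − 81,400 kr = 1,132,600 kr
  1,132,600 kr × 12% = 135,912 kr

Mainline income levy:
  57,000 kr × 16% = 9,120 kr
  267,000 kr × 29% = 77,430 kr
  420,500 kr × 41% = 172,405 kr
  → 258,955 kr

258,955 kr > 135,912 kr, so the mainline income levy governs.

258,955 kr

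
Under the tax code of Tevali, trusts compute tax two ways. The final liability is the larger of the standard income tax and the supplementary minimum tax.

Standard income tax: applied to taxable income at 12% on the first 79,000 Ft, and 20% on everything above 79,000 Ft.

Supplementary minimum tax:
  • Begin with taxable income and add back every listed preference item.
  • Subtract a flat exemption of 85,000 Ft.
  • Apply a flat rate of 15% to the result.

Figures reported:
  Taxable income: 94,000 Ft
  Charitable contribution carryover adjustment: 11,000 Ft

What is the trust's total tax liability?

Supplementary minimum tax:
  Adjusted income: 94,000 Ft + 11,000 Ft = 105,000 Ft
  Less exemption 85,000 Ft → base 20,000 Ft
  20,000 Ft × 15% = 3,000 Ft

Standard income tax:
  79,000 Ft × 12% = 9,480 Ft
  15,000 Ft × 20% = 3,000 Ft
  → 12,480 Ft

12,480 Ft > 3,000 Ft, so the standard income tax governs.

12,480 Ft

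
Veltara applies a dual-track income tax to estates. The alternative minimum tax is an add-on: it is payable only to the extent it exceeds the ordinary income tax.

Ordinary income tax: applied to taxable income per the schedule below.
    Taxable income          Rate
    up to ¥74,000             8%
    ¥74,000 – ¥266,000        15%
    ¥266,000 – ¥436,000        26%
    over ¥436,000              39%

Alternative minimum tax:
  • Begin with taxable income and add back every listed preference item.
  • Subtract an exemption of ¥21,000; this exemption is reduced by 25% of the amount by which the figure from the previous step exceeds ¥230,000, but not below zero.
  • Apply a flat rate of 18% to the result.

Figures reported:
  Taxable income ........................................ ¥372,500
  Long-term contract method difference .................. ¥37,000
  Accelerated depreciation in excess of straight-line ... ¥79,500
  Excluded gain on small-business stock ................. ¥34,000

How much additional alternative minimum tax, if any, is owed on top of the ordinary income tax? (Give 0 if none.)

Ordinary income tax:
  ¥74,000 × 8% = ¥5,920
  ¥192,000 × 15% = ¥28,800
  ¥106,500 × 26% = ¥27,690
  → ¥62,410

Alternative minimum tax:
  Adjusted income: ¥372,500 + ¥37,000 + ¥79,500 + ¥34,000 = ¥523,000
  Exemption: 25% × (¥523,000 − ¥230,000) = ¥73,250 ≥ ¥21,000, so the exemption is fully phased out
  Base: ¥523,000 − ¥0 = ¥523,000
  ¥523,000 × 18% = ¥94,140

Excess of alternative minimum tax over ordinary income tax: ¥94,140 − ¥62,410 = ¥31,730.

¥31,730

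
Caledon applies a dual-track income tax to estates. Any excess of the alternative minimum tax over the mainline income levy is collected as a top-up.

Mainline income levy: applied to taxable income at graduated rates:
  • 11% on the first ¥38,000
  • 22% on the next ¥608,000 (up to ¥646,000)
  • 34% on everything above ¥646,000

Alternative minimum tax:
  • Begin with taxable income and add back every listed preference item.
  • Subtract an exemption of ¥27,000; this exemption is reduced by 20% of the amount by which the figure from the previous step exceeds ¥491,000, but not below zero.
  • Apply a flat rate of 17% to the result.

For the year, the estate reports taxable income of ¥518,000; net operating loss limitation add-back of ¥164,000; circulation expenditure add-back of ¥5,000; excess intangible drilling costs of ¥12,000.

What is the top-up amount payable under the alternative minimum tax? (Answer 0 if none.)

Mainline income levy:
  ¥38,000 × 11% = ¥4,180
  ¥480,000 × 22% = ¥105,600
  → ¥109,780

Alternative minimum tax:
  Adjusted income: ¥518,000 + ¥164,000 + ¥5,000 + ¥12,000 = ¥699,000
  Exemption: 20% × (¥699,000 − ¥491,000) = ¥41,600 ≥ ¥27,000, so the exemption is fully phased out
  Base: ¥699,000 − ¥0 = ¥699,000
  ¥699,000 × 17% = ¥118,830

Excess of alternative minimum tax over mainline income levy: ¥118,830 − ¥109,780 = ¥9,050.

¥9,050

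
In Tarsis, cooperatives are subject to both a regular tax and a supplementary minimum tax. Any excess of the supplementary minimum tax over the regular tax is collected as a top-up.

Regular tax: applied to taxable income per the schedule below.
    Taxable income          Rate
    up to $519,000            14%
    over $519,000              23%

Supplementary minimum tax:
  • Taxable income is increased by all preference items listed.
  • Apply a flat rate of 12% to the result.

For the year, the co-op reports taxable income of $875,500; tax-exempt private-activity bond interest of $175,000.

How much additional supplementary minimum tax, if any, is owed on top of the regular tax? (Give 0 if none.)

$0

Regular tax:
  $519,000 × 14% = $72,660
  $356,500 × 23% = $81,995
  → $154,655

Supplementary minimum tax:
  Adjusted income: $875,500 + $175,000 = $1,050,500
  $1,050,500 × 12% = $126,060

$126,060 ≤ $154,655, so no add-on is due.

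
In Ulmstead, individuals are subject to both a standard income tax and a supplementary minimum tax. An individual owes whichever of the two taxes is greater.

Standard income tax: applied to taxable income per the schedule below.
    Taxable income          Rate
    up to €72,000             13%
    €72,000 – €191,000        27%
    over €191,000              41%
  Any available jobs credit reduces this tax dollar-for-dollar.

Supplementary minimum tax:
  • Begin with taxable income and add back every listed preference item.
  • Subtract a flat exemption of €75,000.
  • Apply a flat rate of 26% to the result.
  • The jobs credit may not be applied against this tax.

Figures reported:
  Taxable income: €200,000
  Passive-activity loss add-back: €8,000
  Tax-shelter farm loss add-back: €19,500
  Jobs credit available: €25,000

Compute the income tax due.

Supplementary minimum tax:
  Adjusted income: €200,000 + €8,000 + €19,500 = €227,500
  Less exemption €75,000 → base €152,500
  €152,500 × 26% = €39,650

Standard income tax:
  €72,000 × 13% = €9,360
  €119,000 × 27% = €32,130
  €9,000 × 41% = €3,690
  → €45,180
  Less jobs credit €25,000 → €20,180

€39,650 > €20,180, so the supplementary minimum tax is the binding amount.

€39,650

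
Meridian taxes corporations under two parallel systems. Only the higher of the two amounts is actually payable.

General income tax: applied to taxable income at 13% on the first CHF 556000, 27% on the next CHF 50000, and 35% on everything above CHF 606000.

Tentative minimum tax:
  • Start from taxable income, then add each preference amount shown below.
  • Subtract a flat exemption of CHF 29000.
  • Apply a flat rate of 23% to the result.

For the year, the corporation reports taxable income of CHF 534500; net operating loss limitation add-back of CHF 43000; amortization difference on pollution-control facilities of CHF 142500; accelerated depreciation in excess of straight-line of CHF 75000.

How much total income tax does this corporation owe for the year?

Tentative minimum tax:
  Adjusted income: CHF 534500 + CHF 43000 + CHF 142500 + CHF 75000 = CHF 795000
  Less exemption CHF 29000 → base CHF 766000
  CHF 766000 × 23% = CHF 176180

General income tax:
  CHF 534500 × 13% = CHF 69485

CHF 176180 > CHF 69485, so the tentative minimum tax is the binding amount.

CHF 176180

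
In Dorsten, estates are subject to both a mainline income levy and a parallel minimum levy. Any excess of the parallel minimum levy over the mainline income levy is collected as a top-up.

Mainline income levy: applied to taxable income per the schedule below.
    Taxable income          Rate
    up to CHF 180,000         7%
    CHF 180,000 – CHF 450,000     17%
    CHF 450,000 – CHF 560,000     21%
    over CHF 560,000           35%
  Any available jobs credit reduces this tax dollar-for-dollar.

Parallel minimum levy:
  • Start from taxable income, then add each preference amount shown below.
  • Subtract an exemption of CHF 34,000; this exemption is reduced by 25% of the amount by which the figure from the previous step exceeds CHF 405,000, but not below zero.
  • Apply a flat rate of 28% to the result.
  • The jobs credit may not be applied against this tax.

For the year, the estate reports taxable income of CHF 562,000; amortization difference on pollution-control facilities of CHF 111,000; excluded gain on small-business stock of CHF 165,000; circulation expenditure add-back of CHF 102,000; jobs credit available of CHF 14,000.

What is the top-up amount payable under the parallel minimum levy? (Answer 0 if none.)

Mainline income levy:
  CHF 180,000 × 7% = CHF 12,600
  CHF 270,000 × 17% = CHF 45,900
  CHF 110,000 × 21% = CHF 23,100
  CHF 2,000 × 35% = CHF 700
  → CHF 82,300
  Less jobs credit CHF 14,000 → CHF 68,300

Parallel minimum levy:
  Adjusted income: CHF 562,000 + CHF 111,000 + CHF 165,000 + CHF 102,000 = CHF 940,000
  Exemption: 25% × (CHF 940,000 − CHF 405,000) = CHF 133,750 ≥ CHF 34,000, so the exemption is fully phased out
  Base: CHF 940,000 − CHF 0 = CHF 940,000
  CHF 940,000 × 28% = CHF 263,200

Excess of parallel minimum levy over mainline income levy: CHF 263,200 − CHF 68,300 = CHF 194,900.

CHF 194,900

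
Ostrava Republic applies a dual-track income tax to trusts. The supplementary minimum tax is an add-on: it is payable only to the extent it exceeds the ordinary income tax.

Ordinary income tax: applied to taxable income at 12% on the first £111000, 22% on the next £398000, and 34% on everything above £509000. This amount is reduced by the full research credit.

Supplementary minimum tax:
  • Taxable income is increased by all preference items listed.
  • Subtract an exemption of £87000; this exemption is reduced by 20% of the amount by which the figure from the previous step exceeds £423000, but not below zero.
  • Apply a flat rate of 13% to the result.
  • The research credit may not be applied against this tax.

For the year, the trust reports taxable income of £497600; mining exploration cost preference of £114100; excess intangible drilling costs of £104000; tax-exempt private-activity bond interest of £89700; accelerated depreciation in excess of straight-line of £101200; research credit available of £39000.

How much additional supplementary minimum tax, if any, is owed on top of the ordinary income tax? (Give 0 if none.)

£58486

Ordinary income tax:
  £111000 × 12% = £13320
  £386600 × 22% = £85052
  → £98372
  Less research credit £39000 → £59372

Supplementary minimum tax:
  Adjusted income: £497600 + £114100 + £104000 + £89700 + £101200 = £906600
  Exemption: 20% × (£906600 − £423000) = £96720 ≥ £87000, so the exemption is fully phased out
  Base: £906600 − £0 = £906600
  £906600 × 13% = £117858

Excess of supplementary minimum tax over ordinary income tax: £117858 − £59372 = £58486.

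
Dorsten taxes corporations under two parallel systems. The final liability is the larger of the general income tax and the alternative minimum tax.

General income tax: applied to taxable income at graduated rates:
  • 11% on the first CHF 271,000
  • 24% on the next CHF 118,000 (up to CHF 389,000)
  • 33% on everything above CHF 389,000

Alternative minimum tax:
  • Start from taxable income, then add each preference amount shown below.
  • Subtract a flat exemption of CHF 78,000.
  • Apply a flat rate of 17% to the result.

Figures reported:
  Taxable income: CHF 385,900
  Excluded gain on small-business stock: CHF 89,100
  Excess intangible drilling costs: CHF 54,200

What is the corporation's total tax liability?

General income tax:
  CHF 271,000 × 11% = CHF 29,810
  CHF 114,900 × 24% = CHF 27,576
  → CHF 57,386

Alternative minimum tax:
  Adjusted income: CHF 385,900 + CHF 89,100 + CHF 54,200 = CHF 529,200
  Less exemption CHF 78,000 → base CHF 451,200
  CHF 451,200 × 17% = CHF 76,704

CHF 76,704 > CHF 57,386, so the alternative minimum tax is the binding amount.

CHF 76,704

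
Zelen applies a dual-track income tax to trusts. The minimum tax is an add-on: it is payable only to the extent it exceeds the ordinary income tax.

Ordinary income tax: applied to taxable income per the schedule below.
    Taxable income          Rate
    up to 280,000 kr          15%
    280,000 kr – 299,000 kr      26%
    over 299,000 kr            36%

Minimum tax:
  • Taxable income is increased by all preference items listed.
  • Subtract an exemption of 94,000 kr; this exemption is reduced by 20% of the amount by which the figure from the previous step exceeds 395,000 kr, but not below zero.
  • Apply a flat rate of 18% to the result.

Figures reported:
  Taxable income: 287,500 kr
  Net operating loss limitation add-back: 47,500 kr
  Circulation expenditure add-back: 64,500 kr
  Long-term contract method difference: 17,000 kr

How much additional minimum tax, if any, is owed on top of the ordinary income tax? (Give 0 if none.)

14,874 kr

Minimum tax:
  Adjusted income: 287,500 kr + 47,500 kr + 64,500 kr + 17,000 kr = 416,500 kr
  Exemption: 94,000 kr − 20% × (416,500 kr − 395,000 kr) = 94,000 kr − 4,300 kr = 89,700 kr
  Base: 416,500 kr − 89,700 kr = 326,800 kr
  326,800 kr × 18% = 58,824 kr

Ordinary income tax:
  280,000 kr × 15% = 42,000 kr
  7,500 kr × 26% = 1,950 kr
  → 43,950 kr

Excess of minimum tax over ordinary income tax: 58,824 kr − 43,950 kr = 14,874 kr.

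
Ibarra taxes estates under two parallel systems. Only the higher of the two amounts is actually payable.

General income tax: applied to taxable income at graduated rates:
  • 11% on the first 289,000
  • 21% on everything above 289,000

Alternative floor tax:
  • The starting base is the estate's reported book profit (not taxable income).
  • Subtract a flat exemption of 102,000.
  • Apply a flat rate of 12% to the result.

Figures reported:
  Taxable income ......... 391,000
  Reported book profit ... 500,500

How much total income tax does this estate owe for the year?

53,210

Alternative floor tax:
  Base (reported book profit): 500,500
  Less exemption 102,000 → base 398,500
  398,500 × 12% = 47,820

General income tax:
  289,000 × 11% = 31,790
  102,000 × 21% = 21,420
  → 53,210

53,210 > 47,820, so the general income tax governs.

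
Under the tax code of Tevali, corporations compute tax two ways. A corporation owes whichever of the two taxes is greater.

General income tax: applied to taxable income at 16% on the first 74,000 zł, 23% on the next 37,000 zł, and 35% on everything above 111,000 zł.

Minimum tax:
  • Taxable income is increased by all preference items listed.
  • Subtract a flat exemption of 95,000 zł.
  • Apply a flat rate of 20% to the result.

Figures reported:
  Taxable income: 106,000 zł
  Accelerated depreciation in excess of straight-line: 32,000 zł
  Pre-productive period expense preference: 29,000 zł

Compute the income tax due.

19,200 zł

Minimum tax:
  Adjusted income: 106,000 zł + 32,000 zł + 29,000 zł = 167,000 zł
  Less exemption 95,000 zł → base 72,000 zł
  72,000 zł × 20% = 14,400 zł

General income tax:
  74,000 zł × 16% = 11,840 zł
  32,000 zł × 23% = 7,360 zł
  → 19,200 zł

19,200 zł > 14,400 zł, so the general income tax governs.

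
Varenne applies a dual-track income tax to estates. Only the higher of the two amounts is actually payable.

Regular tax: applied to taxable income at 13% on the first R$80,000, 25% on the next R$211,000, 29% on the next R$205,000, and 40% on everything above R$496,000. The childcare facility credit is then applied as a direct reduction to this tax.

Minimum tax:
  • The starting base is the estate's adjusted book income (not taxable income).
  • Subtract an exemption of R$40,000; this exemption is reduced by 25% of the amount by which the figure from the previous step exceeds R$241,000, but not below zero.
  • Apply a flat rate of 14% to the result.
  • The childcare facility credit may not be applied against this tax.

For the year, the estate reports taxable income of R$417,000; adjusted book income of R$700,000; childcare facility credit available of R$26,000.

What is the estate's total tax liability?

Regular tax:
  R$80,000 × 13% = R$10,400
  R$211,000 × 25% = R$52,750
  R$126,000 × 29% = R$36,540
  → R$99,690
  Less childcare facility credit R$26,000 → R$73,690

Minimum tax:
  Base (adjusted book income): R$700,000
  Exemption: 25% × (R$700,000 − R$241,000) = R$114,750 ≥ R$40,000, so the exemption is fully phased out
  Base: R$700,000 − R$0 = R$700,000
  R$700,000 × 14% = R$98,000

R$98,000 > R$73,690, so the minimum tax is the binding amount.

R$98,000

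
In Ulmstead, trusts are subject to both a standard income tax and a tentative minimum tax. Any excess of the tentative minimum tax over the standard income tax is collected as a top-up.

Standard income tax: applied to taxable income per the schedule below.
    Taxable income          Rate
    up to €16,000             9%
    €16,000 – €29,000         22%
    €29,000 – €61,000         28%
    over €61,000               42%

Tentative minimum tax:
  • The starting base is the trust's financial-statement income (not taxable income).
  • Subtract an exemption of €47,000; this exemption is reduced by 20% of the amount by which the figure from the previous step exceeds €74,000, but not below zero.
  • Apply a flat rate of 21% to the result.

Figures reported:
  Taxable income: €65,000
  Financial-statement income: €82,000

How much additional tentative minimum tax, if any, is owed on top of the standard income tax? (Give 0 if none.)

€0

Standard income tax:
  €16,000 × 9% = €1,440
  €13,000 × 22% = €2,860
  €32,000 × 28% = €8,960
  €4,000 × 42% = €1,680
  → €14,940

Tentative minimum tax:
  Base (financial-statement income): €82,000
  Exemption: €47,000 − 20% × (€82,000 − €74,000) = €47,000 − €1,600 = €45,400
  Base: €82,000 − €45,400 = €36,600
  €36,600 × 21% = €7,686

€7,686 ≤ €14,940, so no add-on is due.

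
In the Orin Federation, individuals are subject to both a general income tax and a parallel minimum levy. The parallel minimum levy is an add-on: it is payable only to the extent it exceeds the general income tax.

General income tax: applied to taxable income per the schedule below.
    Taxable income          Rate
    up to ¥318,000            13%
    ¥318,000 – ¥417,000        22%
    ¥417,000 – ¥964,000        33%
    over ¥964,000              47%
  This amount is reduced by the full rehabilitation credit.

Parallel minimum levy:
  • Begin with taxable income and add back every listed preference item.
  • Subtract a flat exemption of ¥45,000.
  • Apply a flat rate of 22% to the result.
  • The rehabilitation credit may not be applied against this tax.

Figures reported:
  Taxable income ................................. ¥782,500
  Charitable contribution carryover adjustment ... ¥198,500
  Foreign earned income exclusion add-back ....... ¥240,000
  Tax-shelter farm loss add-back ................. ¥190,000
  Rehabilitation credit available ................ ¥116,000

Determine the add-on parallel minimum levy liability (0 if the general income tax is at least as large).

¥232,785

General income tax:
  ¥318,000 × 13% = ¥41,340
  ¥99,000 × 22% = ¥21,780
  ¥365,500 × 33% = ¥120,615
  → ¥183,735
  Less rehabilitation credit ¥116,000 → ¥67,735

Parallel minimum levy:
  Adjusted income: ¥782,500 + ¥198,500 + ¥240,000 + ¥190,000 = ¥1,411,000
  Less exemption ¥45,000 → base ¥1,366,000
  ¥1,366,000 × 22% = ¥300,520

Excess of parallel minimum levy over general income tax: ¥300,520 − ¥67,735 = ¥232,785.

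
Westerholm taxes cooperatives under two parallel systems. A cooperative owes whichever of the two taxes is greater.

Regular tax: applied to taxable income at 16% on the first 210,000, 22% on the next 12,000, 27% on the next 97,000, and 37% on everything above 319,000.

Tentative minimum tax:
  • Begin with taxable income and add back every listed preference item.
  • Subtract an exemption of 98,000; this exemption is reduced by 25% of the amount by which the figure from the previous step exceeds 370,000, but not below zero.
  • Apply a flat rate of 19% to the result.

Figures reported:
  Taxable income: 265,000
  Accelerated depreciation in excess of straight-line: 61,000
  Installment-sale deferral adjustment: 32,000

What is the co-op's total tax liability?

Tentative minimum tax:
  Adjusted income: 265,000 + 61,000 + 32,000 = 358,000
  Exemption: 358,000 ≤ 370,000, so full 98,000 applies
  Base: 358,000 − 98,000 = 260,000
  260,000 × 19% = 49,400

Regular tax:
  210,000 × 16% = 33,600
  12,000 × 22% = 2,640
  43,000 × 27% = 11,610
  → 47,850

49,400 > 47,850, so the tentative minimum tax is the binding amount.

49,400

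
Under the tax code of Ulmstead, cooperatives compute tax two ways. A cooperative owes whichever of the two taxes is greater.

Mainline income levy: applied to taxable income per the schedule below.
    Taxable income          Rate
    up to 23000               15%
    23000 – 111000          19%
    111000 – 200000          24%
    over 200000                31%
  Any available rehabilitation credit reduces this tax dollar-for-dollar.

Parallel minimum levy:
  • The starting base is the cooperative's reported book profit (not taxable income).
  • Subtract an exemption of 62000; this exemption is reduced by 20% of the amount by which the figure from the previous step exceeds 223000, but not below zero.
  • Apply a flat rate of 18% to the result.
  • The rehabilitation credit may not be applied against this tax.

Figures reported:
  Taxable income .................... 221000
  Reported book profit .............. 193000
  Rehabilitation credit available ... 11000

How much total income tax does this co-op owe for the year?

37040

Mainline income levy:
  23000 × 15% = 3450
  88000 × 19% = 16720
  89000 × 24% = 21360
  21000 × 31% = 6510
  → 48040
  Less rehabilitation credit 11000 → 37040

Parallel minimum levy:
  Base (reported book profit): 193000
  Exemption: 193000 ≤ 223000, so full 62000 applies
  Base: 193000 − 62000 = 131000
  131000 × 18% = 23580

37040 > 23580, so the mainline income levy governs.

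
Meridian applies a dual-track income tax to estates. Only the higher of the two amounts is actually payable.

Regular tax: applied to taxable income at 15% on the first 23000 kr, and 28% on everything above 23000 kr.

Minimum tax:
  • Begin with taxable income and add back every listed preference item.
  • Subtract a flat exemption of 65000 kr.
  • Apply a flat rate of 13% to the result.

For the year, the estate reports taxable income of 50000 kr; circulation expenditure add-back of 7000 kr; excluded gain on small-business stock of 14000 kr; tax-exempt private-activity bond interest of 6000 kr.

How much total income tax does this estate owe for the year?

11010 kr

Regular tax:
  23000 kr × 15% = 3450 kr
  27000 kr × 28% = 7560 kr
  → 11010 kr

Minimum tax:
  Adjusted income: 50000 kr + 7000 kr + 14000 kr + 6000 kr = 77000 kr
  Less exemption 65000 kr → base 12000 kr
  12000 kr × 13% = 1560 kr

11010 kr > 1560 kr, so the regular tax governs.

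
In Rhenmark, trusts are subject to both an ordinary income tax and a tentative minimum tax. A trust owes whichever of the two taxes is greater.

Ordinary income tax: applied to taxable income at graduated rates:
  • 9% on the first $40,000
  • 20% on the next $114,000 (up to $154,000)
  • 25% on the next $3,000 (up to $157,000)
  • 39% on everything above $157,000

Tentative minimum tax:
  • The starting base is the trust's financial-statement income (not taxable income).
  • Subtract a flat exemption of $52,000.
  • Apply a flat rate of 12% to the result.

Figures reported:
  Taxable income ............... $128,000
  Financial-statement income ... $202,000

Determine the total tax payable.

Tentative minimum tax:
  Base (financial-statement income): $202,000
  Less exemption $52,000 → base $150,000
  $150,000 × 12% = $18,000

Ordinary income tax:
  $40,000 × 9% = $3,600
  $88,000 × 20% = $17,600
  → $21,200

$21,200 > $18,000, so the ordinary income tax governs.

$21,200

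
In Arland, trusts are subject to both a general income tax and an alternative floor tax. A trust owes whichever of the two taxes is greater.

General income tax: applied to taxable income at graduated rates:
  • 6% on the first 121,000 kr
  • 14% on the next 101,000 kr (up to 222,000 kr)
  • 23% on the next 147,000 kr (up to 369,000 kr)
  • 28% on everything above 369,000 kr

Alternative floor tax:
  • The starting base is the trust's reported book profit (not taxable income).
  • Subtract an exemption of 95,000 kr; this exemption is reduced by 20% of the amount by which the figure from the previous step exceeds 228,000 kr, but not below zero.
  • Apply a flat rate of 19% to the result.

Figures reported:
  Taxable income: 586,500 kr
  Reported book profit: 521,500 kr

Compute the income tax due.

General income tax:
  121,000 kr × 6% = 7,260 kr
  101,000 kr × 14% = 14,140 kr
  147,000 kr × 23% = 33,810 kr
  217,500 kr × 28% = 60,900 kr
  → 116,110 kr

Alternative floor tax:
  Base (reported book profit): 521,500 kr
  Exemption: 95,000 kr − 20% × (521,500 kr − 228,000 kr) = 95,000 kr − 58,700 kr = 36,300 kr
  Base: 521,500 kr − 36,300 kr = 485,200 kr
  485,200 kr × 19% = 92,188 kr

116,110 kr > 92,188 kr, so the general income tax governs.

116,110 kr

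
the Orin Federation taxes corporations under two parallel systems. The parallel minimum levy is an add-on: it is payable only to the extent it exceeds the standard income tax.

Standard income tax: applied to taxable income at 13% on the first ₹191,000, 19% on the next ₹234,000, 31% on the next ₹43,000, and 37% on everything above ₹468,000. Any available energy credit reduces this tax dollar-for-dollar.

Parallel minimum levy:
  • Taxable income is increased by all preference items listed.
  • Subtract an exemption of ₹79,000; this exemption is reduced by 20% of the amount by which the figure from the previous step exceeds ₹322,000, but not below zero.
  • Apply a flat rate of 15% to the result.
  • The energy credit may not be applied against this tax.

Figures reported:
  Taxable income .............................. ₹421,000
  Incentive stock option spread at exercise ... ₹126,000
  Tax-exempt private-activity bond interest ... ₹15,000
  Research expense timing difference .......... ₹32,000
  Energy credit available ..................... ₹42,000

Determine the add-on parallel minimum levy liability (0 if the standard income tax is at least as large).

Parallel minimum levy:
  Adjusted income: ₹421,000 + ₹126,000 + ₹15,000 + ₹32,000 = ₹594,000
  Exemption: ₹79,000 − 20% × (₹594,000 − ₹322,000) = ₹79,000 − ₹54,400 = ₹24,600
  Base: ₹594,000 − ₹24,600 = ₹569,400
  ₹569,400 × 15% = ₹85,410

Standard income tax:
  ₹191,000 × 13% = ₹24,830
  ₹230,000 × 19% = ₹43,700
  → ₹68,530
  Less energy credit ₹42,000 → ₹26,530

Excess of parallel minimum levy over standard income tax: ₹85,410 − ₹26,530 = ₹58,880.

₹58,880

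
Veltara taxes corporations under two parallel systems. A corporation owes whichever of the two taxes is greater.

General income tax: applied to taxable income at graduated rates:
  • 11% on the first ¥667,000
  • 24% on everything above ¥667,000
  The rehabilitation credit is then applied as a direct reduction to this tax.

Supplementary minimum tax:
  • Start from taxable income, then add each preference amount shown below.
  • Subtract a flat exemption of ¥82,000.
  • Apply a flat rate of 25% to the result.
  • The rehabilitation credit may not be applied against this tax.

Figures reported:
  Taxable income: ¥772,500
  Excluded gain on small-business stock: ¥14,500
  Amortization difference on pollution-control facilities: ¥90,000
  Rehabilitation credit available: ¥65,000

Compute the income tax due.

Supplementary minimum tax:
  Adjusted income: ¥772,500 + ¥14,500 + ¥90,000 = ¥877,000
  Less exemption ¥82,000 → base ¥795,000
  ¥795,000 × 25% = ¥198,750

General income tax:
  ¥667,000 × 11% = ¥73,370
  ¥105,500 × 24% = ¥25,320
  → ¥98,690
  Less rehabilitation credit ¥65,000 → ¥33,690

¥198,750 > ¥33,690, so the supplementary minimum tax is the binding amount.

¥198,750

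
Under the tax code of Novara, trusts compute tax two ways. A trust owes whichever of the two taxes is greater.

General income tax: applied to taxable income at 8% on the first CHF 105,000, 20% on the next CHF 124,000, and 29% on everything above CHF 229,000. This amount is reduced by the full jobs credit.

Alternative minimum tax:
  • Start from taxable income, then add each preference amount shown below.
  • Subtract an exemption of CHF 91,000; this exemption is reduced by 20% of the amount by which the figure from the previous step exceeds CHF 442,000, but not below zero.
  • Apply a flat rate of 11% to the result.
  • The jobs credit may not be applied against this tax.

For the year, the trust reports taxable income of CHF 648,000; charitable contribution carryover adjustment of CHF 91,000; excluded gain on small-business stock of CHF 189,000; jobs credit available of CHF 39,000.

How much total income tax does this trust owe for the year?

CHF 115,710

Alternative minimum tax:
  Adjusted income: CHF 648,000 + CHF 91,000 + CHF 189,000 = CHF 928,000
  Exemption: 20% × (CHF 928,000 − CHF 442,000) = CHF 97,200 ≥ CHF 91,000, so the exemption is fully phased out
  Base: CHF 928,000 − CHF 0 = CHF 928,000
  CHF 928,000 × 11% = CHF 102,080

General income tax:
  CHF 105,000 × 8% = CHF 8,400
  CHF 124,000 × 20% = CHF 24,800
  CHF 419,000 × 29% = CHF 121,510
  → CHF 154,710
  Less jobs credit CHF 39,000 → CHF 115,710

CHF 115,710 > CHF 102,080, so the general income tax governs.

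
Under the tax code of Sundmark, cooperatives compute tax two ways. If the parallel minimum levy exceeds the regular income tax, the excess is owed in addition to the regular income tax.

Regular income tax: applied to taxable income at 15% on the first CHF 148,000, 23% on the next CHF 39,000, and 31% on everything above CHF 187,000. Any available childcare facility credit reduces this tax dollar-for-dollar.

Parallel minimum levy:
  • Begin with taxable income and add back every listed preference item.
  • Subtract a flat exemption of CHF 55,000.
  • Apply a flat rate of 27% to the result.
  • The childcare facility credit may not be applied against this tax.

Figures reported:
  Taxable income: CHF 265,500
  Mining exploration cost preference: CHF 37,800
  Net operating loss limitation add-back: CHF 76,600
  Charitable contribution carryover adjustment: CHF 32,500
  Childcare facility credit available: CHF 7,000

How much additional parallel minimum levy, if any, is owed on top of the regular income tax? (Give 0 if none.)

CHF 47,993

Parallel minimum levy:
  Adjusted income: CHF 265,500 + CHF 37,800 + CHF 76,600 + CHF 32,500 = CHF 412,400
  Less exemption CHF 55,000 → base CHF 357,400
  CHF 357,400 × 27% = CHF 96,498

Regular income tax:
  CHF 148,000 × 15% = CHF 22,200
  CHF 39,000 × 23% = CHF 8,970
  CHF 78,500 × 31% = CHF 24,335
  → CHF 55,505
  Less childcare facility credit CHF 7,000 → CHF 48,505

Excess of parallel minimum levy over regular income tax: CHF 96,498 − CHF 48,505 = CHF 47,993.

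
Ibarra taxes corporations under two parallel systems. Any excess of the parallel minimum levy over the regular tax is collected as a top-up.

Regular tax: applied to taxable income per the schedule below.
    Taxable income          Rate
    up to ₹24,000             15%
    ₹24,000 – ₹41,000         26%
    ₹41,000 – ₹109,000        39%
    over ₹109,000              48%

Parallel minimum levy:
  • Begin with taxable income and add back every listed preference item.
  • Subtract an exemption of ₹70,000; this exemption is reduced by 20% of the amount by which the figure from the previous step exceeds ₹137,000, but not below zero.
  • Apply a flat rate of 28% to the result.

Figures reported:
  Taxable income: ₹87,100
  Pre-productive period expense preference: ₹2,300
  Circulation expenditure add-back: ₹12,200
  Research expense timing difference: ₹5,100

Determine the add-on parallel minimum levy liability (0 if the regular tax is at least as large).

₹0

Parallel minimum levy:
  Adjusted income: ₹87,100 + ₹2,300 + ₹12,200 + ₹5,100 = ₹106,700
  Exemption: ₹106,700 ≤ ₹137,000, so full ₹70,000 applies
  Base: ₹106,700 − ₹70,000 = ₹36,700
  ₹36,700 × 28% = ₹10,276

Regular tax:
  ₹24,000 × 15% = ₹3,600
  ₹17,000 × 26% = ₹4,420
  ₹46,100 × 39% = ₹17,979
  → ₹25,999

₹10,276 ≤ ₹25,999, so no add-on is due.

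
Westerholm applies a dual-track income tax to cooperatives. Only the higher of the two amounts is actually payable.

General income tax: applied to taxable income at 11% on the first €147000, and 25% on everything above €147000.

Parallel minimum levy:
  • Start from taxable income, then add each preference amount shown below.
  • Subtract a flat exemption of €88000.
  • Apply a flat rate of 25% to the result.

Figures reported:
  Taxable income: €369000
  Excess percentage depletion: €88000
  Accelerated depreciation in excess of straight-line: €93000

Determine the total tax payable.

€115500

Parallel minimum levy:
  Adjusted income: €369000 + €88000 + €93000 = €550000
  Less exemption €88000 → base €462000
  €462000 × 25% = €115500

General income tax:
  €147000 × 11% = €16170
  €222000 × 25% = €55500
  → €71670

€115500 > €71670, so the parallel minimum levy is the binding amount.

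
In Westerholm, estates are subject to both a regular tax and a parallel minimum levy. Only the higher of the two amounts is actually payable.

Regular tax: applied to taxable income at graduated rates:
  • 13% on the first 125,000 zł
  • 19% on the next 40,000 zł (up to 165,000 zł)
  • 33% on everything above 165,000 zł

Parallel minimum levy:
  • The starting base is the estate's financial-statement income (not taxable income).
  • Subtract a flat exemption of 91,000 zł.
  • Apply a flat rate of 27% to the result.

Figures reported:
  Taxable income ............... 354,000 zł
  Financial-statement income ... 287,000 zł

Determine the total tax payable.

86,220 zł

Parallel minimum levy:
  Base (financial-statement income): 287,000 zł
  Less exemption 91,000 zł → base 196,000 zł
  196,000 zł × 27% = 52,920 zł

Regular tax:
  125,000 zł × 13% = 16,250 zł
  40,000 zł × 19% = 7,600 zł
  189,000 zł × 33% = 62,370 zł
  → 86,220 zł

86,220 zł > 52,920 zł, so the regular tax governs.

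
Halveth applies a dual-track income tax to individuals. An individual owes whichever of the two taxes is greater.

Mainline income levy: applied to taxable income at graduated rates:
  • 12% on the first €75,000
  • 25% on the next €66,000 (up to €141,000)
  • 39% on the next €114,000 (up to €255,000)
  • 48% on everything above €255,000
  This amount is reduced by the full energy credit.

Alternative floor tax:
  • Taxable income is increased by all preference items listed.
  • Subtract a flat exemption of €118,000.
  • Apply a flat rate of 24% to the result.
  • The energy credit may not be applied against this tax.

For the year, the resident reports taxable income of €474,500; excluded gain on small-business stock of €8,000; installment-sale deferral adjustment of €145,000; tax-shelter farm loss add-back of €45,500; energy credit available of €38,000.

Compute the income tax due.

Mainline income levy:
  €75,000 × 12% = €9,000
  €66,000 × 25% = €16,500
  €114,000 × 39% = €44,460
  €219,500 × 48% = €105,360
  → €175,320
  Less energy credit €38,000 → €137,320

Alternative floor tax:
  Adjusted income: €474,500 + €8,000 + €145,000 + €45,500 = €673,000
  Less exemption €118,000 → base €555,000
  €555,000 × 24% = €133,200

€137,320 > €133,200, so the mainline income levy governs.

€137,320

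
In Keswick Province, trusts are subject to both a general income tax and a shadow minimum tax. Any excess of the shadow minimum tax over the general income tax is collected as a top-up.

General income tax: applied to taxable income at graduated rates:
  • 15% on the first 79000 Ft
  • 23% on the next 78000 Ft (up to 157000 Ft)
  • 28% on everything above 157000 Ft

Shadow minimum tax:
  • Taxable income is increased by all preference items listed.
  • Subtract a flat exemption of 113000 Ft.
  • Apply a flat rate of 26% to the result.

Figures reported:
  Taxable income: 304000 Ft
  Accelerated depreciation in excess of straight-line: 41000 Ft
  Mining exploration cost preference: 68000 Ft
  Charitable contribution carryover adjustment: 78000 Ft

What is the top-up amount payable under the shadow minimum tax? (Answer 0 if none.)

General income tax:
  79000 Ft × 15% = 11850 Ft
  78000 Ft × 23% = 17940 Ft
  147000 Ft × 28% = 41160 Ft
  → 70950 Ft

Shadow minimum tax:
  Adjusted income: 304000 Ft + 41000 Ft + 68000 Ft + 78000 Ft = 491000 Ft
  Less exemption 113000 Ft → base 378000 Ft
  378000 Ft × 26% = 98280 Ft

Excess of shadow minimum tax over general income tax: 98280 Ft − 70950 Ft = 27330 Ft.

27330 Ft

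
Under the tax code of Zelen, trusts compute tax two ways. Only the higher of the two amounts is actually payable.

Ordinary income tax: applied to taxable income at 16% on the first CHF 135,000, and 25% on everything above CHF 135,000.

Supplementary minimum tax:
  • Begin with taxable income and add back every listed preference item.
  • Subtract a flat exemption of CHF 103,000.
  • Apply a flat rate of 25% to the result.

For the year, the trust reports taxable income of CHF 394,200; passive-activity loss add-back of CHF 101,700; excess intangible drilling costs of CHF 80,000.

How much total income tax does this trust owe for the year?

CHF 118,225

Supplementary minimum tax:
  Adjusted income: CHF 394,200 + CHF 101,700 + CHF 80,000 = CHF 575,900
  Less exemption CHF 103,000 → base CHF 472,900
  CHF 472,900 × 25% = CHF 118,225

Ordinary income tax:
  CHF 135,000 × 16% = CHF 21,600
  CHF 259,200 × 25% = CHF 64,800
  → CHF 86,400

CHF 118,225 > CHF 86,400, so the supplementary minimum tax is the binding amount.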